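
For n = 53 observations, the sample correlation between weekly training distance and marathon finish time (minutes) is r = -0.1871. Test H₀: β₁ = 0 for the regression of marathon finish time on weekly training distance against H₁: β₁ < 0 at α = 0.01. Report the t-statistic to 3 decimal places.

t = r·√(n − 2)/√(1 − r²) = -0.1871·√51/√0.964994 = -1.360.
df = n − 2 = 51.
One-sided p ≈ 0.0899, which is ≥ 0.01, so fail to reject H₀.
The data do not give significant evidence of a linear association between weekly training distance and marathon finish time.

t = -1.360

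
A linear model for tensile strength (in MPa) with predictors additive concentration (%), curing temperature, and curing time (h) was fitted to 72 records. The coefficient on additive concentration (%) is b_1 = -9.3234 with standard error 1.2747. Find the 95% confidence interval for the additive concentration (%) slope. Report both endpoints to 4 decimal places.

df = n − k − 1 = 72 − 3 − 1 = 68.
t* = t_{0.025, 68} = 1.995469.
Margin = t* × SE = 1.995469 × 1.2747 = 2.543624.
CI: -9.3234 ± 2.543624 → (-11.8670, -6.7798).
With 95% confidence, each one-unit increase in additive concentration (%) is associated with a change of between -11.8670 and -6.7798 MPa in tensile strength, holding the other predictors fixed.

(-11.8670, -6.7798)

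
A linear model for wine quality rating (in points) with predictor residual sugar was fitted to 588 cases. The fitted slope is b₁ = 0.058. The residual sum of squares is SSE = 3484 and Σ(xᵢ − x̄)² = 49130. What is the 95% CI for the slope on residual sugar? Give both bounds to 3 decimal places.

MSE = SSE/(n − 2) = 3484/586 = 5.94539.
SE(b₁) = √(MSE/Sₓₓ) = √(5.94539/49130) = 0.0110006.
df = n − 2 = 586.
t* = t_{0.025, 586} = 1.96402.
Margin = t* × SE = 1.96402 × 0.0110006 = 0.02161.
CI: 0.058 ± 0.02161 → (0.036, 0.080).
With 95% confidence, each one-unit increase in residual sugar is associated with a change of between 0.036 and 0.080 points in wine quality rating.

(0.036, 0.080)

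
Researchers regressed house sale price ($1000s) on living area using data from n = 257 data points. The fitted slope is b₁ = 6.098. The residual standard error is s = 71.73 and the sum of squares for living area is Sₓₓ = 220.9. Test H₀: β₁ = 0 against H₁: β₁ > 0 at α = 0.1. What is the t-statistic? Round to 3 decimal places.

SE(b₁) = s/√Sₓₓ = 71.73/√220.9 = 4.82617.
t = 6.098 / 4.82617 = 1.264.
df = n − 2 = 255.
One-sided p ≈ 0.1038, which is ≥ 0.1, so fail to reject H₀.
The data do not give significant evidence that the true slope on living area is positive.

t = 1.264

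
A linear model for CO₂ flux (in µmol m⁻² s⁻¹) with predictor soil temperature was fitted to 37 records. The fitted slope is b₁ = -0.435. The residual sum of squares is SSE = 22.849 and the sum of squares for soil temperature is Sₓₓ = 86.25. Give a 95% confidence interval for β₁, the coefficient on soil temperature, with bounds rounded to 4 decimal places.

(-0.6116, -0.2584)

MSE = SSE/(n − 2) = 22.849/35 = 0.652829.
SE(b₁) = √(MSE/Sₓₓ) = √(0.652829/86.25) = 0.0870002.
df = n − 2 = 35.
t* = t_{0.025, 35} = 2.030108.
Margin = t* × SE = 2.030108 × 0.0870002 = 0.176620.
CI: -0.435 ± 0.176620 → (-0.6116, -0.2584).
With 95% confidence, each one-unit increase in soil temperature is associated with a change of between -0.6116 and -0.2584 µmol m⁻² s⁻¹ in CO₂ flux.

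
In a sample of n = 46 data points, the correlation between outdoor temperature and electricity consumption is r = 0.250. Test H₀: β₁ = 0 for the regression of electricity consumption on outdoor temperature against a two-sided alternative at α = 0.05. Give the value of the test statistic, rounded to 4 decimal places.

t = r·√(n − 2)/√(1 − r²) = 0.250·√44/√0.9375 = 1.7127.
df = n − 2 = 44.
Two-sided p ≈ 0.0938, which is ≥ 0.05, so fail to reject H₀.
The data do not give significant evidence of a linear association between outdoor temperature and electricity consumption.

t = 1.7127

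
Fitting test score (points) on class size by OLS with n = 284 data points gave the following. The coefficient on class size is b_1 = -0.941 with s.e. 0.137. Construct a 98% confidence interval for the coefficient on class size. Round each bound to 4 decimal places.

df = n − 2 = 284 − 2 = 282.
t* = t_{0.01, 282} = 2.339644.
Margin = t* × SE = 2.339644 × 0.137 = 0.320531.
CI: -0.941 ± 0.320531 → (-1.2615, -0.6205).
With 98% confidence, each one-unit increase in class size is associated with a change of between -1.2615 and -0.6205 points in test score.

(-1.2615, -0.6205)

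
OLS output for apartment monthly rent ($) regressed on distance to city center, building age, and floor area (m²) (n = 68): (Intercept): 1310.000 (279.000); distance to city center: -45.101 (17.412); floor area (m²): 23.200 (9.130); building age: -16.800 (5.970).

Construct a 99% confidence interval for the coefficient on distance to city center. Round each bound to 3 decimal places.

(-91.327, 1.125)

Read off: b = -45.101, SE = 17.412 for distance to city center.
df = n − k − 1 = 68 − 3 − 1 = 64.
t* = t_{0.005, 64} = 2.654854.
Margin = t* × SE = 2.654854 × 17.412 = 46.22632.
CI: -45.101 ± 46.22632 → (-91.327, 1.125).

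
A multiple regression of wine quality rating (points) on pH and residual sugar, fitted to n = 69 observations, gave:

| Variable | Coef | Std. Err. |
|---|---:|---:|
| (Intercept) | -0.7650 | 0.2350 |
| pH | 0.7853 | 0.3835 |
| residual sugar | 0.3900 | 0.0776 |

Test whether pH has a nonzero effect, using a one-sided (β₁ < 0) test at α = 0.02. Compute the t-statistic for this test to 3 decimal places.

t = 2.048

Read off: b = 0.7853, SE = 0.3835 for pH.
H₀: β₁ = 0 vs H₁: β₁ < 0.
t = 0.7853 / 0.3835 = 2.048.
df = n − k − 1 = 69 − 2 − 1 = 66.
One-sided p ≈ 0.9777, which is ≥ 0.02, so fail to reject H₀.
The data do not give significant evidence that the true slope on pH is negative, holding the other predictors fixed.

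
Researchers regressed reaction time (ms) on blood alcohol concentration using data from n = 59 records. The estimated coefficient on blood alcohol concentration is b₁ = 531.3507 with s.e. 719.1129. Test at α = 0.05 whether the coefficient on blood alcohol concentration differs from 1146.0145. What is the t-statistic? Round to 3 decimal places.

t = -0.855

H₀: β₁ = 1146.0145 vs H₁: β₁ ≠ 1146.0145.
t = (b₁ − β₁⁰)/SE = (531.3507 − 1146.0145) / 719.1129 = -0.855.
df = n − 2 = 59 − 2 = 57.
Two-sided p ≈ 0.3963, which is ≥ 0.05, so fail to reject H₀.
The data are consistent with a true slope of 1146.0145 ms per unit of blood alcohol concentration.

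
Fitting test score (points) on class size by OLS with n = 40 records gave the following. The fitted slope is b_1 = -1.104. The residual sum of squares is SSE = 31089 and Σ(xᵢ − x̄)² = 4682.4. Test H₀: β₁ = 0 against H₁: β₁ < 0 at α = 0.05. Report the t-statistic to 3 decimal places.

t = -2.641

MSE = SSE/(n − 2) = 31089/38 = 818.132.
SE(b_1) = √(MSE/Sₓₓ) = √(818.132/4682.4) = 0.418001.
t = -1.104 / 0.418001 = -2.641.
df = n − 2 = 38.
One-sided p ≈ 0.0060, which is < 0.05, so reject H₀.
There is evidence that the true slope on class size is negative.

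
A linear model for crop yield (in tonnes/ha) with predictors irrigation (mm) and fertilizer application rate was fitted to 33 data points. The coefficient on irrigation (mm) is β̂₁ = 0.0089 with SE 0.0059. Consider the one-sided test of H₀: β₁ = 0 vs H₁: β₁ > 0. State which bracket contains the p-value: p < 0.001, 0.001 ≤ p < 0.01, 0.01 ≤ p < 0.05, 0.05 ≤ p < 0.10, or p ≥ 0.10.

0.05 ≤ p < 0.10

t = 0.0089 / 0.0059 = 1.508.
df = n − k − 1 = 33 − 2 − 1 = 30.
One-sided p = P(T_{30} > t) ≈ 0.0709.
So 0.05 ≤ p < 0.10.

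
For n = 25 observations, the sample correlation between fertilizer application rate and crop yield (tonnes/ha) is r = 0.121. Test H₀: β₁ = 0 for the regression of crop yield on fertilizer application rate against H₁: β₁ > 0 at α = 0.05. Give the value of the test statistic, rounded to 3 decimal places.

t = r·√(n − 2)/√(1 − r²) = 0.121·√23/√0.985359 = 0.585.
df = n − 2 = 23.
One-sided p ≈ 0.2823, which is ≥ 0.05, so fail to reject H₀.
The data do not give significant evidence of a linear association between fertilizer application rate and crop yield.

t = 0.585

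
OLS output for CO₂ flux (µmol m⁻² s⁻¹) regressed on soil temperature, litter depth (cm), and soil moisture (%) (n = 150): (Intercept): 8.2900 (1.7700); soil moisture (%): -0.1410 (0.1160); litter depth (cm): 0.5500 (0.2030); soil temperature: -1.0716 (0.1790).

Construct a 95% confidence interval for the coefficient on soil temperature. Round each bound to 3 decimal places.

Read off: b = -1.0716, SE = 0.1790 for soil temperature.
df = n − k − 1 = 150 − 3 − 1 = 146.
t* = t_{0.025, 146} = 1.976346.
Margin = t* × SE = 1.976346 × 0.1790 = 0.35377.
CI: -1.0716 ± 0.35377 → (-1.425, -0.718).

(-1.425, -0.718)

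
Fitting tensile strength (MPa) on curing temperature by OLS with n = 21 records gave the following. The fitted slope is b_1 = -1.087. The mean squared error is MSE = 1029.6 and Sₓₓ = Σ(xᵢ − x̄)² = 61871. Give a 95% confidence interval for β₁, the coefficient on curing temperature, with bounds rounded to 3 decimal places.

(-1.357, -0.817)

SE(b_1) = √(MSE/Sₓₓ) = √(1029.6/61871) = 0.129.
df = n − 2 = 19.
t* = t_{0.025, 19} = 2.093024.
Margin = t* × SE = 2.093024 × 0.129 = 0.27000.
CI: -1.087 ± 0.27000 → (-1.357, -0.817).
With 95% confidence, each one-unit increase in curing temperature is associated with a change of between -1.357 and -0.817 MPa in tensile strength.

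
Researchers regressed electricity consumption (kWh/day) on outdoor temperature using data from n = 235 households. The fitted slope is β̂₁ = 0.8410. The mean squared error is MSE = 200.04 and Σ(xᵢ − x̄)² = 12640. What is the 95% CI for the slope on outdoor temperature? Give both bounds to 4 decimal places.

(0.5931, 1.0889)

SE(β̂₁) = √(MSE/Sₓₓ) = √(200.04/12640) = 0.125801.
df = n − 2 = 233.
t* = t_{0.025, 233} = 1.970198.
Margin = t* × SE = 1.970198 × 0.125801 = 0.247853.
CI: 0.8410 ± 0.247853 → (0.5931, 1.0889).
With 95% confidence, each one-unit increase in outdoor temperature is associated with a change of between 0.5931 and 1.0889 kWh/day in electricity consumption.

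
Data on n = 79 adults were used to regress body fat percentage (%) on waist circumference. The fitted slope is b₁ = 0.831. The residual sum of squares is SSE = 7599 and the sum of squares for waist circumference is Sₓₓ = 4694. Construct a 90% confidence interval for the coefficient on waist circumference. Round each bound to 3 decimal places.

(0.590, 1.072)

MSE = SSE/(n − 2) = 7599/77 = 98.6883.
SE(b₁) = √(MSE/Sₓₓ) = √(98.6883/4694) = 0.144998.
df = n − 2 = 77.
t* = t_{0.05, 77} = 1.664885.
Margin = t* × SE = 1.664885 × 0.144998 = 0.24140.
CI: 0.831 ± 0.24140 → (0.590, 1.072).
With 90% confidence, each one-unit increase in waist circumference is associated with a change of between 0.590 and 1.072 % in body fat percentage.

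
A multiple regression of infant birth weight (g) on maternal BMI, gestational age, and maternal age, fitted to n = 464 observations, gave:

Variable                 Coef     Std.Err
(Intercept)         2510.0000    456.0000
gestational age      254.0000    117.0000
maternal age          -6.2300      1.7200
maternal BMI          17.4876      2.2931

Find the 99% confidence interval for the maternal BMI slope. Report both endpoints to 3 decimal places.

(11.556, 23.419)

Read off: b = 17.4876, SE = 2.2931 for maternal BMI.
df = n − k − 1 = 464 − 3 − 1 = 460.
t* = t_{0.005, 460} = 2.586559.
Margin = t* × SE = 2.586559 × 2.2931 = 5.93124.
CI: 17.4876 ± 5.93124 → (11.556, 23.419).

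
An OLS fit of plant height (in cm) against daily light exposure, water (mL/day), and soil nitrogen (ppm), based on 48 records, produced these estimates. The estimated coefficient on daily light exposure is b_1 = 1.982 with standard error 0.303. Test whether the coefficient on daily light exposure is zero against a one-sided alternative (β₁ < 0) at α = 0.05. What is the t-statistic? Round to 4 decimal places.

t = 6.5413

H₀: β₁ = 0 vs H₁: β₁ < 0.
t = (b_1 − β₁⁰)/SE = 1.982 / 0.303 = 6.5413.
df = n − k − 1 = 48 − 3 − 1 = 44.
One-sided p ≈ 1.0000, which is ≥ 0.05, so fail to reject H₀.
The data do not give significant evidence that the true slope on daily light exposure is negative, holding the other predictors fixed.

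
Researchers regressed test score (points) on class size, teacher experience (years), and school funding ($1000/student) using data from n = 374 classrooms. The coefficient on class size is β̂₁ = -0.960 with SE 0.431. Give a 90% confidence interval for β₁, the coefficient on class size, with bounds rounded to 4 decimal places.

df = n − k − 1 = 374 − 3 − 1 = 370.
t* = t_{0.05, 370} = 1.648982.
Margin = t* × SE = 1.648982 × 0.431 = 0.710711.
CI: -0.960 ± 0.710711 → (-1.6707, -0.2493).
With 90% confidence, each one-unit increase in class size is associated with a change of between -1.6707 and -0.2493 points in test score, holding the other predictors fixed.

(-1.6707, -0.2493)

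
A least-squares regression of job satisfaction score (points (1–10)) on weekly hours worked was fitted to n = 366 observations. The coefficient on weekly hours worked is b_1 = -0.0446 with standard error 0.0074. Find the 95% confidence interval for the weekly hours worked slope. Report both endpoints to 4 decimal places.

df = n − 2 = 366 − 2 = 364.
t* = t_{0.025, 364} = 1.966503.
Margin = t* × SE = 1.966503 × 0.0074 = 0.014552.
CI: -0.0446 ± 0.014552 → (-0.0592, -0.0300).
With 95% confidence, each one-unit increase in weekly hours worked is associated with a change of between -0.0592 and -0.0300 points (1–10) in job satisfaction score.

(-0.0592, -0.0300)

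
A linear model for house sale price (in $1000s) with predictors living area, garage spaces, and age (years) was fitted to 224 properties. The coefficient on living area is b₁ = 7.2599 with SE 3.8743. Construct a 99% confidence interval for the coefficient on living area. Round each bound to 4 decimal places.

df = n − k − 1 = 224 − 3 − 1 = 220.
t* = t_{0.005, 220} = 2.598361.
Margin = t* × SE = 2.598361 × 3.8743 = 10.066830.
CI: 7.2599 ± 10.066830 → (-2.8069, 17.3267).
With 99% confidence, each one-unit increase in living area is associated with a change of between -2.8069 and 17.3267 $1000s in house sale price, holding the other predictors fixed.

(-2.8069, 17.3267)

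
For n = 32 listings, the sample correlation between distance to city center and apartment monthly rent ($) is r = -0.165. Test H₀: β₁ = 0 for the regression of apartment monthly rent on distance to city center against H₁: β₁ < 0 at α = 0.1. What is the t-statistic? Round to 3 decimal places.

t = r·√(n − 2)/√(1 − r²) = -0.165·√30/√0.972775 = -0.916.
df = n − 2 = 30.
One-sided p ≈ 0.1834, which is ≥ 0.1, so fail to reject H₀.
The data do not give significant evidence of a linear association between distance to city center and apartment monthly rent.

t = -0.916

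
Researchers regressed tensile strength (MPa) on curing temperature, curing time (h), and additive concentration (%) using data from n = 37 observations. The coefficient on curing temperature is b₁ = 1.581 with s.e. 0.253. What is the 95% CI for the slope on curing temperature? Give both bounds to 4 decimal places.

(1.0663, 2.0957)

df = n − k − 1 = 37 − 3 − 1 = 33.
t* = t_{0.025, 33} = 2.034515.
Margin = t* × SE = 2.034515 × 0.253 = 0.514732.
CI: 1.581 ± 0.514732 → (1.0663, 2.0957).
With 95% confidence, each one-unit increase in curing temperature is associated with a change of between 1.0663 and 2.0957 MPa in tensile strength, holding the other predictors fixed.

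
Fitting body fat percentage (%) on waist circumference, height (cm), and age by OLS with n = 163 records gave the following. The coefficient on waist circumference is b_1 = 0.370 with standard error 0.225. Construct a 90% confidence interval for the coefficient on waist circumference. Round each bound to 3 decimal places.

(-0.002, 0.742)

df = n − k − 1 = 163 − 3 − 1 = 159.
t* = t_{0.05, 159} = 1.654494.
Margin = t* × SE = 1.654494 × 0.225 = 0.37226.
CI: 0.370 ± 0.37226 → (-0.002, 0.742).
With 90% confidence, each one-unit increase in waist circumference is associated with a change of between -0.002 and 0.742 % in body fat percentage, holding the other predictors fixed.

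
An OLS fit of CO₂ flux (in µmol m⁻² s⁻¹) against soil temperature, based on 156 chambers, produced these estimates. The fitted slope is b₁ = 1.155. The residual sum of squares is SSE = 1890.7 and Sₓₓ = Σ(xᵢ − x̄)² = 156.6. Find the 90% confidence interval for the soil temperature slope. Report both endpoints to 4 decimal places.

MSE = SSE/(n − 2) = 1890.7/154 = 12.2773.
SE(b₁) = √(MSE/Sₓₓ) = √(12.2773/156.6) = 0.279998.
df = n − 2 = 154.
t* = t_{0.05, 154} = 1.654808.
Margin = t* × SE = 1.654808 × 0.279998 = 0.463343.
CI: 1.155 ± 0.463343 → (0.6917, 1.6183).
With 90% confidence, each one-unit increase in soil temperature is associated with a change of between 0.6917 and 1.6183 µmol m⁻² s⁻¹ in CO₂ flux.

(0.6917, 1.6183)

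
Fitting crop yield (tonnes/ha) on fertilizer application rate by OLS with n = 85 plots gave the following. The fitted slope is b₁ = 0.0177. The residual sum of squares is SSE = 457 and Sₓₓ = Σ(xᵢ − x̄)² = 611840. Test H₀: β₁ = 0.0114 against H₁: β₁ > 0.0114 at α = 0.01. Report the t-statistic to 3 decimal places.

MSE = SSE/(n − 2) = 457/83 = 5.50602.
SE(b₁) = √(MSE/Sₓₓ) = √(5.50602/611840) = 0.00299985.
t = (0.0177 − 0.0114) / 0.00299985 = 2.100.
df = n − 2 = 83.
One-sided p ≈ 0.0194, which is ≥ 0.01, so fail to reject H₀.
The data do not give significant evidence that the true slope on fertilizer application rate exceeds 0.0114 tonnes/ha per unit.

t = 2.100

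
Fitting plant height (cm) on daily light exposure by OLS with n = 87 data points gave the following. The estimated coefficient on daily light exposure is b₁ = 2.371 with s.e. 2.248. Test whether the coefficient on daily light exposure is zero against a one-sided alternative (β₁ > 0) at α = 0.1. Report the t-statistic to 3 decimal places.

H₀: β₁ = 0 vs H₁: β₁ > 0.
t = (b₁ − β₁⁰)/SE = 2.371 / 2.248 = 1.055.
df = n − 2 = 87 − 2 = 85.
One-sided p ≈ 0.1473, which is ≥ 0.1, so fail to reject H₀.
The data do not give significant evidence that the true slope on daily light exposure is positive.

t = 1.055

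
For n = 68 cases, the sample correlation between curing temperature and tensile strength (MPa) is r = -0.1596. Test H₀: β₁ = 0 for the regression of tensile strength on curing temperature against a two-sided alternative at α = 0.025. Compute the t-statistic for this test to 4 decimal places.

t = r·√(n − 2)/√(1 − r²) = -0.1596·√66/√0.974528 = -1.3134.
df = n − 2 = 66.
Two-sided p ≈ 0.1936, which is ≥ 0.025, so fail to reject H₀.
The data do not give significant evidence of a linear association between curing temperature and tensile strength.

t = -1.3134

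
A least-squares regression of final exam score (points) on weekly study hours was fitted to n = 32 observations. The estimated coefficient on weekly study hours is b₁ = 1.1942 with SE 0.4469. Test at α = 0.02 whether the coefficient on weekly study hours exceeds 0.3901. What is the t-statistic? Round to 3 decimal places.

H₀: β₁ = 0.3901 vs H₁: β₁ > 0.3901.
t = (b₁ − β₁⁰)/SE = (1.1942 − 0.3901) / 0.4469 = 1.799.
df = n − 2 = 32 − 2 = 30.
One-sided p ≈ 0.0410, which is ≥ 0.02, so fail to reject H₀.
The data do not give significant evidence that the true slope on weekly study hours exceeds 0.3901 points per unit.

t = 1.799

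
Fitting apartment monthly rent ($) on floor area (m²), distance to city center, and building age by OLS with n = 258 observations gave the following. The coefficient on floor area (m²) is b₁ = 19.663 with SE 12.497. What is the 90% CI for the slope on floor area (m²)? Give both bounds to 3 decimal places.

(-0.968, 40.294)

df = n − k − 1 = 258 − 3 − 1 = 254.
t* = t_{0.05, 254} = 1.650875.
Margin = t* × SE = 1.650875 × 12.497 = 20.63098.
CI: 19.663 ± 20.63098 → (-0.968, 40.294).
With 90% confidence, each one-unit increase in floor area (m²) is associated with a change of between -0.968 and 40.294 $ in apartment monthly rent, holding the other predictors fixed.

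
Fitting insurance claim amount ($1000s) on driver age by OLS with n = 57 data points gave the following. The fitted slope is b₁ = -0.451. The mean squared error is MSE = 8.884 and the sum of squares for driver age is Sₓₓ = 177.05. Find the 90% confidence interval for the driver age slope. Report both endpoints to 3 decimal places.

SE(b₁) = √(MSE/Sₓₓ) = √(8.884/177.05) = 0.224004.
df = n − 2 = 55.
t* = t_{0.05, 55} = 1.673034.
Margin = t* × SE = 1.673034 × 0.224004 = 0.37477.
CI: -0.451 ± 0.37477 → (-0.826, -0.076).
With 90% confidence, each one-unit increase in driver age is associated with a change of between -0.826 and -0.076 $1000s in insurance claim amount.

(-0.826, -0.076)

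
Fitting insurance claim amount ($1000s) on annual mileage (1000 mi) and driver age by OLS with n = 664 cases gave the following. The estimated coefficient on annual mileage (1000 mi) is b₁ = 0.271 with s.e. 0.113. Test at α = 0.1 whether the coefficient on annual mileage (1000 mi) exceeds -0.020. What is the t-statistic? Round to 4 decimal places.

H₀: β₁ = -0.020 vs H₁: β₁ > -0.020.
t = (b₁ − β₁⁰)/SE = (0.271 − (-0.020)) / 0.113 = 2.5752.
df = n − k − 1 = 664 − 2 − 1 = 661.
One-sided p ≈ 0.0051, which is < 0.1, so reject H₀.
There is evidence that the true slope on annual mileage (1000 mi) exceeds -0.020 $1000s per unit, holding the other predictors fixed.

t = 2.5752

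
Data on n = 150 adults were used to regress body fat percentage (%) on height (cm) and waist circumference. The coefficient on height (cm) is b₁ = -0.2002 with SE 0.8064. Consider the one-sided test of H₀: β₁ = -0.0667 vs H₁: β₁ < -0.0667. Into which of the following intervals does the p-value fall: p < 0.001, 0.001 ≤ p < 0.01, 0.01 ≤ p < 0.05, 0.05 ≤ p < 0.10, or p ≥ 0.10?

p ≥ 0.10

t = (-0.2002 − (-0.0667)) / 0.8064 = -0.166.
df = n − k − 1 = 150 − 2 − 1 = 147.
One-sided p = P(T_{147} < t) ≈ 0.4344.
So p ≥ 0.10.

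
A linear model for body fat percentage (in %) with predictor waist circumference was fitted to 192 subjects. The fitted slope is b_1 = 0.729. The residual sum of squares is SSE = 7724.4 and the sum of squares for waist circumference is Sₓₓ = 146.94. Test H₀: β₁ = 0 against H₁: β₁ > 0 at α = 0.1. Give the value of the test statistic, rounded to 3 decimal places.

t = 1.386

MSE = SSE/(n − 2) = 7724.4/190 = 40.6547.
SE(b_1) = √(MSE/Sₓₓ) = √(40.6547/146.94) = 0.526.
t = 0.729 / 0.526 = 1.386.
df = n − 2 = 190.
One-sided p ≈ 0.0837, which is < 0.1, so reject H₀.
There is evidence that the true slope on waist circumference is positive.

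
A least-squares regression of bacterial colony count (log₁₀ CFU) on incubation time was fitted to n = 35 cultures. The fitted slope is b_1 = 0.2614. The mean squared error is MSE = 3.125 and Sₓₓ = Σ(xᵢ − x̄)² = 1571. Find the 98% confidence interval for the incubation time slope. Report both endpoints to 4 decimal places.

SE(b_1) = √(MSE/Sₓₓ) = √(3.125/1571) = 0.0446002.
df = n − 2 = 33.
t* = t_{0.01, 33} = 2.444794.
Margin = t* × SE = 2.444794 × 0.0446002 = 0.109038.
CI: 0.2614 ± 0.109038 → (0.1524, 0.3704).
With 98% confidence, each one-unit increase in incubation time is associated with a change of between 0.1524 and 0.3704 log₁₀ CFU in bacterial colony count.

(0.1524, 0.3704)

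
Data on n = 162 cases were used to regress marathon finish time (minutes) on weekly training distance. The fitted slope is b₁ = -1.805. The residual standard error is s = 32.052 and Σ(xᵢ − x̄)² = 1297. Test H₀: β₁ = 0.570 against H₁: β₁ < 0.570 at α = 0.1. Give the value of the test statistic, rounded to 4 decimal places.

t = -2.6686

SE(b₁) = s/√Sₓₓ = 32.052/√1297 = 0.88999.
t = (-1.805 − 0.570) / 0.88999 = -2.6686.
df = n − 2 = 160.
One-sided p ≈ 0.0042, which is < 0.1, so reject H₀.
There is evidence that the true slope on weekly training distance is below 0.570 minutes per unit.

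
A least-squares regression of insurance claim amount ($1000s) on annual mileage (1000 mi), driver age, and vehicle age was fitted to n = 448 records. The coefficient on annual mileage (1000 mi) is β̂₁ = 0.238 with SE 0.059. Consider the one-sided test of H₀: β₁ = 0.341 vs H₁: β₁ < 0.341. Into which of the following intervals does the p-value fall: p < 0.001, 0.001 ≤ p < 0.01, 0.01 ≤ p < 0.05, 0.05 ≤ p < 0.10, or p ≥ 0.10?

t = (0.238 − 0.341) / 0.059 = -1.746.
df = n − k − 1 = 448 − 3 − 1 = 444.
One-sided p = P(T_{444} < t) ≈ 0.0408.
So 0.01 ≤ p < 0.05.

0.01 ≤ p < 0.05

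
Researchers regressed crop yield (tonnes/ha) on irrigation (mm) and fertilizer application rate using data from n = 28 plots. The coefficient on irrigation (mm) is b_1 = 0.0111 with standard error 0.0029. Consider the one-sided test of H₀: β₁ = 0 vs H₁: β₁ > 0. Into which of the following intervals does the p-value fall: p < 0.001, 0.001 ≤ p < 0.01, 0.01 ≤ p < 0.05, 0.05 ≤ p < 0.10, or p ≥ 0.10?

p < 0.001

t = 0.0111 / 0.0029 = 3.828.
df = n − k − 1 = 28 − 2 − 1 = 25.
One-sided p = P(T_{25} > t) ≈ 0.0004.
So p < 0.001.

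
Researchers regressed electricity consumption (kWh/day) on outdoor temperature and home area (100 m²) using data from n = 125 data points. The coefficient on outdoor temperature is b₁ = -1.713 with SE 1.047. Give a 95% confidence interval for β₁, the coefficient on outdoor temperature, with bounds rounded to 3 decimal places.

(-3.786, 0.360)

df = n − k − 1 = 125 − 2 − 1 = 122.
t* = t_{0.025, 122} = 1.9796.
Margin = t* × SE = 1.9796 × 1.047 = 2.07264.
CI: -1.713 ± 2.07264 → (-3.786, 0.360).
With 95% confidence, each one-unit increase in outdoor temperature is associated with a change of between -3.786 and 0.360 kWh/day in electricity consumption, holding the other predictors fixed.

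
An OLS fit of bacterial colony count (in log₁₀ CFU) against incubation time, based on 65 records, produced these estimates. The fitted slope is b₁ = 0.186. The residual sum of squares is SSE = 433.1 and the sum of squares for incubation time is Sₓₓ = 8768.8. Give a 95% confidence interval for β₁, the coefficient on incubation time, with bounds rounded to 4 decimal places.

(0.1300, 0.2420)

MSE = SSE/(n − 2) = 433.1/63 = 6.8746.
SE(b₁) = √(MSE/Sₓₓ) = √(6.8746/8768.8) = 0.0279997.
df = n − 2 = 63.
t* = t_{0.025, 63} = 1.998341.
Margin = t* × SE = 1.998341 × 0.0279997 = 0.055953.
CI: 0.186 ± 0.055953 → (0.1300, 0.2420).
With 95% confidence, each one-unit increase in incubation time is associated with a change of between 0.1300 and 0.2420 log₁₀ CFU in bacterial colony count.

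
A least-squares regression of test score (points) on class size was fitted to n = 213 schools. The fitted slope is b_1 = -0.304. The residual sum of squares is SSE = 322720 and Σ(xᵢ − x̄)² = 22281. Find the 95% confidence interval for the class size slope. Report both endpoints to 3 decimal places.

(-0.820, 0.212)

MSE = SSE/(n − 2) = 322720/211 = 1529.48.
SE(b_1) = √(MSE/Sₓₓ) = √(1529.48/22281) = 0.262002.
df = n − 2 = 211.
t* = t_{0.025, 211} = 1.971271.
Margin = t* × SE = 1.971271 × 0.262002 = 0.51648.
CI: -0.304 ± 0.51648 → (-0.820, 0.212).
With 95% confidence, each one-unit increase in class size is associated with a change of between -0.820 and 0.212 points in test score.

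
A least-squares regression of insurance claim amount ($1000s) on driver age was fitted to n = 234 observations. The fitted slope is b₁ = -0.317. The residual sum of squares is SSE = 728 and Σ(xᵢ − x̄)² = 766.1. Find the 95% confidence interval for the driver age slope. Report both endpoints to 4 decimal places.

(-0.4431, -0.1909)

MSE = SSE/(n − 2) = 728/232 = 3.13793.
SE(b₁) = √(MSE/Sₓₓ) = √(3.13793/766.1) = 0.0639999.
df = n − 2 = 232.
t* = t_{0.025, 232} = 1.970242.
Margin = t* × SE = 1.970242 × 0.0639999 = 0.126095.
CI: -0.317 ± 0.126095 → (-0.4431, -0.1909).
With 95% confidence, each one-unit increase in driver age is associated with a change of between -0.4431 and -0.1909 $1000s in insurance claim amount.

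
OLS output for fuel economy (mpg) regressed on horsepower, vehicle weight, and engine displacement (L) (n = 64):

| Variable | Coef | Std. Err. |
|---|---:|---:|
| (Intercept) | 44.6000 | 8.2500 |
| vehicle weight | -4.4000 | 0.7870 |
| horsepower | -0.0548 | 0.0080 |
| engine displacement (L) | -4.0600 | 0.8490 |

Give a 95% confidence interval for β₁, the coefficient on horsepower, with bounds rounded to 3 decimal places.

Read off: b = -0.0548, SE = 0.0080 for horsepower.
df = n − k − 1 = 64 − 3 − 1 = 60.
t* = t_{0.025, 60} = 2.000298.
Margin = t* × SE = 2.000298 × 0.0080 = 0.01600.
CI: -0.0548 ± 0.01600 → (-0.071, -0.039).

(-0.071, -0.039)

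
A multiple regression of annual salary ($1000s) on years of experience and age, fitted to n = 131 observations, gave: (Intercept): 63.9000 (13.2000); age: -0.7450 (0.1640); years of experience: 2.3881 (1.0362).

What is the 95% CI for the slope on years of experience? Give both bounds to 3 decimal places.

(0.338, 4.438)

Read off: b = 2.3881, SE = 1.0362 for years of experience.
df = n − k − 1 = 131 − 2 − 1 = 128.
t* = t_{0.025, 128} = 1.978671.
Margin = t* × SE = 1.978671 × 1.0362 = 2.05030.
CI: 2.3881 ± 2.05030 → (0.338, 4.438).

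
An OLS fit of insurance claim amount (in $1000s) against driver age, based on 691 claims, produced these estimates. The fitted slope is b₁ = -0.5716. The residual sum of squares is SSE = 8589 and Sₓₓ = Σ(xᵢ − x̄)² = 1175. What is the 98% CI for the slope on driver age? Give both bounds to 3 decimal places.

(-0.812, -0.331)

MSE = SSE/(n − 2) = 8589/689 = 12.4659.
SE(b₁) = √(MSE/Sₓₓ) = √(12.4659/1175) = 0.103001.
df = n − 2 = 689.
t* = t_{0.01, 689} = 2.331772.
Margin = t* × SE = 2.331772 × 0.103001 = 0.24018.
CI: -0.5716 ± 0.24018 → (-0.812, -0.331).
With 98% confidence, each one-unit increase in driver age is associated with a change of between -0.812 and -0.331 $1000s in insurance claim amount.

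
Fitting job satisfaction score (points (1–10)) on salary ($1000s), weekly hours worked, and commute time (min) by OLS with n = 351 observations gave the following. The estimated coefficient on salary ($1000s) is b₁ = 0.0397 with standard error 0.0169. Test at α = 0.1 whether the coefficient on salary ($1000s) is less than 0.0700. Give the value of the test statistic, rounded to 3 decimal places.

H₀: β₁ = 0.0700 vs H₁: β₁ < 0.0700.
t = (b₁ − β₁⁰)/SE = (0.0397 − 0.0700) / 0.0169 = -1.793.
df = n − k − 1 = 351 − 3 − 1 = 347.
One-sided p ≈ 0.0369, which is < 0.1, so reject H₀.
There is evidence that the true slope on salary ($1000s) is below 0.0700 points (1–10) per unit, holding the other predictors fixed.

t = -1.793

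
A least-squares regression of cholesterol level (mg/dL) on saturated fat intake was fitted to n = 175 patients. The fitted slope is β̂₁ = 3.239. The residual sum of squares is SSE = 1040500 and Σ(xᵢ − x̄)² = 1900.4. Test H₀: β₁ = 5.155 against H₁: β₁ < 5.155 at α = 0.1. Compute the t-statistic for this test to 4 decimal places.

MSE = SSE/(n − 2) = 1040500/173 = 6014.45.
SE(β̂₁) = √(MSE/Sₓₓ) = √(6014.45/1900.4) = 1.779.
t = (3.239 − 5.155) / 1.779 = -1.0770.
df = n − 2 = 173.
One-sided p ≈ 0.1415, which is ≥ 0.1, so fail to reject H₀.
The data do not give significant evidence that the true slope on saturated fat intake is below 5.155 mg/dL per unit.

t = -1.0770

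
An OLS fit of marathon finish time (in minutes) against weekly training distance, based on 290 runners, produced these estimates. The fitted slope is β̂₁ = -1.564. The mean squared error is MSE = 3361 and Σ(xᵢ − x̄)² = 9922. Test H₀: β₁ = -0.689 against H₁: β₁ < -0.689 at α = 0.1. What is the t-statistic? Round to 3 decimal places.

SE(β̂₁) = √(MSE/Sₓₓ) = √(3361/9922) = 0.582016.
t = (-1.564 − (-0.689)) / 0.582016 = -1.503.
df = n − 2 = 288.
One-sided p ≈ 0.0669, which is < 0.1, so reject H₀.
There is evidence that the true slope on weekly training distance is below -0.689 minutes per unit.

t = -1.503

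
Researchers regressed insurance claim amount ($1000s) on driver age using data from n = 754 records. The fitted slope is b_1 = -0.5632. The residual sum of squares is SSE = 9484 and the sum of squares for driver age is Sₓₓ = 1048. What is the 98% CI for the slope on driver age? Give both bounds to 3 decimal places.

MSE = SSE/(n − 2) = 9484/752 = 12.6117.
SE(b_1) = √(MSE/Sₓₓ) = √(12.6117/1048) = 0.1097.
df = n − 2 = 752.
t* = t_{0.01, 752} = 2.331317.
Margin = t* × SE = 2.331317 × 0.1097 = 0.25575.
CI: -0.5632 ± 0.25575 → (-0.819, -0.307).
With 98% confidence, each one-unit increase in driver age is associated with a change of between -0.819 and -0.307 $1000s in insurance claim amount.

(-0.819, -0.307)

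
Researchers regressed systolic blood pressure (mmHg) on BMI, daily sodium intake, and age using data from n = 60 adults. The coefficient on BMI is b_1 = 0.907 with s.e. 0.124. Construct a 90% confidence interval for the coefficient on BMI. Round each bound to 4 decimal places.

(0.6996, 1.1144)

df = n − k − 1 = 60 − 3 − 1 = 56.
t* = t_{0.05, 56} = 1.672522.
Margin = t* × SE = 1.672522 × 0.124 = 0.207393.
CI: 0.907 ± 0.207393 → (0.6996, 1.1144).
With 90% confidence, each one-unit increase in BMI is associated with a change of between 0.6996 and 1.1144 mmHg in systolic blood pressure, holding the other predictors fixed.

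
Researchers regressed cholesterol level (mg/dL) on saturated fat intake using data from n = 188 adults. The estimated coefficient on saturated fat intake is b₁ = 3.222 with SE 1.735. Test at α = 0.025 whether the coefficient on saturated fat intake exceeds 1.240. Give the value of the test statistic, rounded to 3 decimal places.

H₀: β₁ = 1.240 vs H₁: β₁ > 1.240.
t = (b₁ − β₁⁰)/SE = (3.222 − 1.240) / 1.735 = 1.142.
df = n − 2 = 188 − 2 = 186.
One-sided p ≈ 0.1274, which is ≥ 0.025, so fail to reject H₀.
The data do not give significant evidence that the true slope on saturated fat intake exceeds 1.240 mg/dL per unit.

t = 1.142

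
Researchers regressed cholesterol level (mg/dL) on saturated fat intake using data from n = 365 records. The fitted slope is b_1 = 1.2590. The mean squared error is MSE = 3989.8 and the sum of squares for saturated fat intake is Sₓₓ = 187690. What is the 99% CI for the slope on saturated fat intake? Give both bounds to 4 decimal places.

(0.8815, 1.6365)

SE(b_1) = √(MSE/Sₓₓ) = √(3989.8/187690) = 0.145799.
df = n − 2 = 363.
t* = t_{0.005, 363} = 2.589441.
Margin = t* × SE = 2.589441 × 0.145799 = 0.377538.
CI: 1.2590 ± 0.377538 → (0.8815, 1.6365).
With 99% confidence, each one-unit increase in saturated fat intake is associated with a change of between 0.8815 and 1.6365 mg/dL in cholesterol level.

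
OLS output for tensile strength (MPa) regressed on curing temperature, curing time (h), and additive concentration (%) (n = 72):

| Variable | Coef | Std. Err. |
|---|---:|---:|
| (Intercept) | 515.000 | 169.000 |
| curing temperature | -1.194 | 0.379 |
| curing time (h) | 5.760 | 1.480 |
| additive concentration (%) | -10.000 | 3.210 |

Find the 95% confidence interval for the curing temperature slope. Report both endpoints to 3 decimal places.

Read off: b = -1.194, SE = 0.379 for curing temperature.
df = n − k − 1 = 72 − 3 − 1 = 68.
t* = t_{0.025, 68} = 1.995469.
Margin = t* × SE = 1.995469 × 0.379 = 0.75628.
CI: -1.194 ± 0.75628 → (-1.950, -0.438).

(-1.950, -0.438)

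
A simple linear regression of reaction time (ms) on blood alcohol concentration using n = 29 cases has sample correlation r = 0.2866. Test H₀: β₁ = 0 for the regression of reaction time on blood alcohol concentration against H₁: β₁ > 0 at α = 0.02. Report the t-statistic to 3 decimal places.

t = r·√(n − 2)/√(1 − r²) = 0.2866·√27/√0.91786 = 1.554.
df = n − 2 = 27.
One-sided p ≈ 0.0659, which is ≥ 0.02, so fail to reject H₀.
The data do not give significant evidence of a linear association between blood alcohol concentration and reaction time.

t = 1.554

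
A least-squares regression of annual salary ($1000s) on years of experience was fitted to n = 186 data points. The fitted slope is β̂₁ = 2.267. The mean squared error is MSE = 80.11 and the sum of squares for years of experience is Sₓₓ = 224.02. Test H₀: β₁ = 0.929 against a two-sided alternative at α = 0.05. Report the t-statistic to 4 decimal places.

SE(β̂₁) = √(MSE/Sₓₓ) = √(80.11/224.02) = 0.597998.
t = (2.267 − 0.929) / 0.597998 = 2.2375.
df = n − 2 = 184.
Two-sided p ≈ 0.0265, which is < 0.05, so reject H₀.
There is evidence that the true slope on years of experience differs from 0.929 $1000s per unit.

t = 2.2375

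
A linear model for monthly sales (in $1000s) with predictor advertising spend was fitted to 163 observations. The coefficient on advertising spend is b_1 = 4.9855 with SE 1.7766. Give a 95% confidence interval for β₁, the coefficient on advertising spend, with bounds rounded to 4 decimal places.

(1.4771, 8.4939)

df = n − 2 = 163 − 2 = 161.
t* = t_{0.025, 161} = 1.974808.
Margin = t* × SE = 1.974808 × 1.7766 = 3.508444.
CI: 4.9855 ± 3.508444 → (1.4771, 8.4939).
With 95% confidence, each one-unit increase in advertising spend is associated with a change of between 1.4771 and 8.4939 $1000s in monthly sales.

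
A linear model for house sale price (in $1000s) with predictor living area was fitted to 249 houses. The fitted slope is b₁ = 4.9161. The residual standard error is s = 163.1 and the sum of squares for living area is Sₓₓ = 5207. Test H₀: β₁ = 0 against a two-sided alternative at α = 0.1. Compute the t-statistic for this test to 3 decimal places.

SE(b₁) = s/√Sₓₓ = 163.1/√5207 = 2.26027.
t = 4.9161 / 2.26027 = 2.175.
df = n − 2 = 247.
Two-sided p ≈ 0.0306, which is < 0.1, so reject H₀.
There is evidence that living area is associated with house sale price.

t = 2.175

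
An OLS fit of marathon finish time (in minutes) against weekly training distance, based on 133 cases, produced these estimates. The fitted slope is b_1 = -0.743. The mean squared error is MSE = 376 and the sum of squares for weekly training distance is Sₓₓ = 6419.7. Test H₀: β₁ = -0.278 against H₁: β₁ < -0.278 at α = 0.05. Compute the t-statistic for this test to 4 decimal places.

t = -1.9214

SE(b_1) = √(MSE/Sₓₓ) = √(376/6419.7) = 0.242012.
t = (-0.743 − (-0.278)) / 0.242012 = -1.9214.
df = n − 2 = 131.
One-sided p ≈ 0.0284, which is < 0.05, so reject H₀.
There is evidence that the true slope on weekly training distance is below -0.278 minutes per unit.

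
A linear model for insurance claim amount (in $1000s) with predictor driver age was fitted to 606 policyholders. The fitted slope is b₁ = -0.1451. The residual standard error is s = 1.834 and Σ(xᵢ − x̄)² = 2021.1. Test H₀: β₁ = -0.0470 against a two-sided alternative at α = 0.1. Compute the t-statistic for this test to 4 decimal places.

t = -2.4047

SE(b₁) = s/√Sₓₓ = 1.834/√2021.1 = 0.0407949.
t = (-0.1451 − (-0.0470)) / 0.0407949 = -2.4047.
df = n − 2 = 604.
Two-sided p ≈ 0.0165, which is < 0.1, so reject H₀.
There is evidence that the true slope on driver age differs from -0.0470 $1000s per unit.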